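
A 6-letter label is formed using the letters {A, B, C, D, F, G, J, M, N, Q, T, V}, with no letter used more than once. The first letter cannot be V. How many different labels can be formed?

609840

The first letter has 12−1 = 11 choices (anything except V).
The remaining 5 letters are filled from the other 11 symbols without repetition: 11 × 10 × 9 × 8 × 7 = 55440.
Total: 11 × 55440 = 609840.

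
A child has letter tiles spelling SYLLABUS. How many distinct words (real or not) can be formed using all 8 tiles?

10080

The 8 letters of SYLLABUS have repeats: L appearing twice and S appearing twice.
So there are 8! / (2!·2!) = 10080 distinguishable arrangements.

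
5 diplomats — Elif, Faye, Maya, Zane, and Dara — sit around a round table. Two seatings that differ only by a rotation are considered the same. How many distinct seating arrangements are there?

Seat Elif anywhere (absorbing the rotational symmetry), then permute the other 4: (4)! = 24.

24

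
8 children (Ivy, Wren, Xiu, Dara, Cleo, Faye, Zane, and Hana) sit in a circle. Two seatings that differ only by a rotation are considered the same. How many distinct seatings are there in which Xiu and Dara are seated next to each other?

Treat {Xiu, Dara} as one unit (2 internal orders) and seat the resulting 7 units around the table: (6)! circular arrangements.
So 2 × (6)! = 2 × 720 = 1440.

1440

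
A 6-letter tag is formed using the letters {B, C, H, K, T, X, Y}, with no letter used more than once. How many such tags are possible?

With no repetition, fill the 6 letters in order: 7 choices, then 6, down to 2.
That product is 7 × 6 × 5 × 4 × 3 × 2 = 5040.

5040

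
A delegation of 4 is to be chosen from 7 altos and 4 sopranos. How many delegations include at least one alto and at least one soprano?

294

With no constraint there are C(11,4) = 330 possible selections.
Selections missing a whole group: no altos → C(4,4) = 1; no sopranos → C(7,4) = 35.
Both groups omitted at once is impossible, so 330 − 36 = 294.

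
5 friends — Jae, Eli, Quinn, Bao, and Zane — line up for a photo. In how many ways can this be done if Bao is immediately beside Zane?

48

Place the 3 others and the Bao-Zane pair as 4 objects in a line; the pair has 2 internal arrangements.
So the count is 2·(4)! = 48.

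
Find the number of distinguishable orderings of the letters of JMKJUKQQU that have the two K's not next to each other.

There are 9!/(2!·2!·2!·2!) = 22680 arrangements of JMKJUKQQU in total.
If the two K's are adjacent, glue them into one block, leaving 8 items to arrange: (8)!/(2!·2!·2!) = 5040 ways.
Hence 22680 − 5040 = 17640.

17640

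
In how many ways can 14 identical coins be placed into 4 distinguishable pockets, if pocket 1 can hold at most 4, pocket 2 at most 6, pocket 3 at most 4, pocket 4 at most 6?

By stars and bars, unrestricted non-negative solutions to x_1+…+x_4 = 14 number C(14+3,3) = 680.
Subtract solutions that violate a single cap (substitute x_i' = x_i − (cap_i+1)): x_1 ≥ 5 gives C(12,3) = 220; x_2 ≥ 7 gives C(10,3) = 120; x_3 ≥ 5 gives C(12,3) = 220; x_4 ≥ 7 gives C(10,3) = 120. Together 680.
Add back pairs where two caps are both exceeded: 10 + 35 + 10 + 10 + 1 + 10 = 76.
By inclusion–exclusion the count is 680 − 680 + 76 = 76.

76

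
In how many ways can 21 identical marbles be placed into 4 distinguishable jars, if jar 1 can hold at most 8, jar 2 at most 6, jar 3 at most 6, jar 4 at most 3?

By stars and bars, unrestricted non-negative solutions to x_1+…+x_4 = 21 number C(21+3,3) = 2024.
Subtract solutions that violate a single cap (substitute x_i' = x_i − (cap_i+1)): x_1 ≥ 9 gives C(15,3) = 455; x_2 ≥ 7 gives C(17,3) = 680; x_3 ≥ 7 gives C(17,3) = 680; x_4 ≥ 4 gives C(20,3) = 1140. Together 2955.
Add back pairs where two caps are both exceeded: 56 + 56 + 165 + 120 + 286 + 286 = 969.
Subtract triples: 0 + 4 + 4 + 20 = 28.
By inclusion–exclusion the count is 2024 − 2955 + 969 − 28 = 10.

10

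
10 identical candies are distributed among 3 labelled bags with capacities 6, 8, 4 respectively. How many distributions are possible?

32

By stars and bars, unrestricted non-negative solutions to x_1+…+x_3 = 10 number C(10+2,2) = 66.
Subtract solutions that violate a single cap (substitute x_i' = x_i − (cap_i+1)): x_1 ≥ 7 gives C(5,2) = 10; x_2 ≥ 9 gives C(3,2) = 3; x_3 ≥ 5 gives C(7,2) = 21. Together 34.
No two caps can be exceeded simultaneously, so the pair terms are all 0.
By inclusion–exclusion the count is 66 − 34 + 0 = 32.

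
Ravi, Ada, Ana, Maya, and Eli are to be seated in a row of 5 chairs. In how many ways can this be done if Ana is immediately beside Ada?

Place the 3 others and the Ana-Ada pair as 4 objects in a line; the pair has 2 internal arrangements.
So the count is 2·(4)! = 48.

48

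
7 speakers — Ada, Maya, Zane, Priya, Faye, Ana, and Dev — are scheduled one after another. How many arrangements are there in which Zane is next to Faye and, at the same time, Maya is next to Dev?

480

Treat {Zane,Faye} as one block (2 orders) and {Maya,Dev} as another (2 orders).
That leaves 5 units to arrange: 2 × 2 × 5! = 4 × 120 = 480.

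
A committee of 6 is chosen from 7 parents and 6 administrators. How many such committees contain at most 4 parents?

Split by how many parents are chosen (0 through 4).
Sum: C(7,0)·C(6,6) + C(7,1)·C(6,5) + C(7,2)·C(6,4) + C(7,3)·C(6,3) + C(7,4)·C(6,2) = 1 + 42 + 315 + 700 + 525 = 1583.

1583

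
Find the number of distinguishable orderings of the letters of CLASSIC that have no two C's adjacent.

900

There are 7!/(2!·2!) = 1260 arrangements of CLASSIC in total.
If the two C's are adjacent, glue them into one block, leaving 6 items to arrange: (6)!/(2!) = 360 ways.
Subtracting, 1260 − 360 = 900 arrangements keep the C's apart.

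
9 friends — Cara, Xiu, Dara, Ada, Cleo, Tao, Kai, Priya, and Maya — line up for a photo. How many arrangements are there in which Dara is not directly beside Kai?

There are 9! = 362880 arrangements in all. If Dara and Kai are adjacent, merging them into one block gives 2·(8)! = 80640 arrangements.
So 362880 − 80640 = 282240 arrangements keep them apart.

282240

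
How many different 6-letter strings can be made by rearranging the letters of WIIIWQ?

WIIIWQ has 6 letters with I appearing 3 times and W appearing twice.
So there are 6! / (3!·2!) = 60 distinguishable arrangements.

60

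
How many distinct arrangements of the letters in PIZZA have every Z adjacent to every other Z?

Treat the 2 copies of Z as a single block. The multiset to arrange is then {ZZ, A, I, P}, 4 items in all.
All 4 items are distinct, so there are (4)! = 24 arrangements.

24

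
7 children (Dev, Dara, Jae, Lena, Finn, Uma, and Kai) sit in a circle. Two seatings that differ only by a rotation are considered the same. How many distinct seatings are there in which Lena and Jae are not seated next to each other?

Without the restriction there are (6)! = 720 seatings.
Seatings with Lena beside Jae: treat them as a block with 2 internal orders, giving 2 × (5)! = 240.
Subtracting, 720 − 240 = 480.

480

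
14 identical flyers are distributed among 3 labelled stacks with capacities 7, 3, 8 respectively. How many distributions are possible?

Without the upper bounds there are C(16,2) = 120 ways to split 14 among 3 stacks.
Subtract solutions that violate a single cap (substitute x_i' = x_i − (cap_i+1)): x_1 ≥ 8 gives C(8,2) = 28; x_2 ≥ 4 gives C(12,2) = 66; x_3 ≥ 9 gives C(7,2) = 21. Together 115.
Add back pairs where two caps are both exceeded: 6 + 0 + 3 = 9.
By inclusion–exclusion the count is 120 − 115 + 9 = 14.

14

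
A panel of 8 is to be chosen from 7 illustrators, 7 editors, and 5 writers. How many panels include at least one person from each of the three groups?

71589

With no constraint there are C(19,8) = 75582 possible selections.
Selections missing a whole group: no illustrators → C(12,8) = 495; no editors → C(12,8) = 495; no writers → C(14,8) = 3003.
Add back selections omitting two groups (i.e. drawn from a single group): C(7,8) + C(7,8) + C(5,8) = 0.
By inclusion–exclusion: 75582 − 3993 + 0 = 71589.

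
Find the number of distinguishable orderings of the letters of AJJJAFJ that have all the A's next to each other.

30

Treat the 2 copies of A as a single block. The multiset to arrange is then {AA, F, J, J, J, J}, 6 items in all.
That gives (6)!/(4!) = 30 arrangements.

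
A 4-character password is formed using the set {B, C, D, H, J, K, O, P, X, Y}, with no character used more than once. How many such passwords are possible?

With no repetition, fill the 4 characters in order: 10 choices, then 9, down to 7.
That product is 10 × 9 × 8 × 7 = 5040.

5040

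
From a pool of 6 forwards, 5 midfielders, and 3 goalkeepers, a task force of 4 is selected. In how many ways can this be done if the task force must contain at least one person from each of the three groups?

495

With no constraint there are C(14,4) = 1001 possible selections.
Subtract selections that omit an entire group: no forwards → C(8,4) = 70; no midfielders → C(9,4) = 126; no goalkeepers → C(11,4) = 330.
Add back selections omitting two groups (i.e. drawn from a single group): C(6,4) + C(5,4) + C(3,4) = 20.
By inclusion–exclusion: 1001 − 526 + 20 = 495.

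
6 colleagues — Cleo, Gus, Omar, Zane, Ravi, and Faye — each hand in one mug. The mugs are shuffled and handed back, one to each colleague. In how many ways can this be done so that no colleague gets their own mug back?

265

Count assignments avoiding every fixed point. For any j of the 6 colleagues fixed to their own mug, the other 6−j can be arranged in (6−j)! ways.
By inclusion–exclusion this is Σ_{j=0}^{6} (−1)^j C(6,j)·(6−j)!.
Computing: 720 − 720 + 360 − 120 + 30 − 6 + 1 = 265.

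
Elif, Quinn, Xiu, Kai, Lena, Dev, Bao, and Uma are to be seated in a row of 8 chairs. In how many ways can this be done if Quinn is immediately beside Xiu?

10080

Glue Quinn and Xiu into one block (2 internal orders), leaving 7 units to arrange in a row.
So the count is 2·(7)! = 10080.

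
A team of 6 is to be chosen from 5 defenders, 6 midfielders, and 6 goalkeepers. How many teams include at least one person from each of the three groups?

10530

With no constraint there are C(17,6) = 12376 possible selections.
Selections missing a whole group: no defenders → C(12,6) = 924; no midfielders → C(11,6) = 462; no goalkeepers → C(11,6) = 462.
Add back selections omitting two groups (i.e. drawn from a single group): C(5,6) + C(6,6) + C(6,6) = 2.
By inclusion–exclusion: 12376 − 1848 + 2 = 10530.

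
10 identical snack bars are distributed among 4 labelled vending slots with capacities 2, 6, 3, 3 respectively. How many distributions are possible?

Ignoring the caps, the number of non-negative solutions to x_1+…+x_4 = 10 is C(13,3) = 286.
Subtract solutions that violate a single cap (substitute x_i' = x_i − (cap_i+1)): x_1 ≥ 3 gives C(10,3) = 120; x_2 ≥ 7 gives C(6,3) = 20; x_3 ≥ 4 gives C(9,3) = 84; x_4 ≥ 4 gives C(9,3) = 84. Together 308.
Add back pairs where two caps are both exceeded: 1 + 20 + 20 + 0 + 0 + 10 = 51.
By inclusion–exclusion the count is 286 − 308 + 51 = 29.

29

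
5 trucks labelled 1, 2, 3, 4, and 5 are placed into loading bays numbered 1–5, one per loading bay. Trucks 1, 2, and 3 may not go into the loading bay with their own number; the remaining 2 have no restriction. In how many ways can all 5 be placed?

Let Aᵢ (for i ∈ {1, 2, 3}) be the placements that put truck i in its forbidden loading bay. Any j of these fix j positions, leaving (5−j)! ways to fill the rest, and there are C(3,j) ways to pick which j.
By inclusion–exclusion, the number of valid placements is Σ_{j=0}^{3} (−1)^j C(3,j)·(5−j)!.
Computing: 120 − 72 + 18 − 2 = 64.

64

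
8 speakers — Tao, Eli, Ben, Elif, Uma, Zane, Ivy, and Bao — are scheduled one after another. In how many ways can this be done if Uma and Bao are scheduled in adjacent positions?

10080

Place the 6 others and the Uma-Bao pair as 7 objects in a line; the pair has 2 internal arrangements.
So the count is 2·(7)! = 10080.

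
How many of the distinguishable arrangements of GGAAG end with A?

4

Fix A in the last position and arrange the remaining 4 letters.
Those 4 letters have G appearing 3 times, giving (4)!/(3!) = 4.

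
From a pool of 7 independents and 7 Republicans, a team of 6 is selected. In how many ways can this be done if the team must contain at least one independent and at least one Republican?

Unrestricted: C(14,6) = 3003 ways to pick any 6 of the 14.
Selections missing a whole group: no independents → C(7,6) = 7; no Republicans → C(7,6) = 7.
Both groups omitted at once is impossible, so 3003 − 14 = 2989.

2989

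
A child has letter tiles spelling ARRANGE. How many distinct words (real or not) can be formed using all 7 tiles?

Letter multiplicities in ARRANGE: A×2, E×1, G×1, N×1, R×2.
So there are 7! / (2!·2!) = 1260 distinguishable arrangements.

1260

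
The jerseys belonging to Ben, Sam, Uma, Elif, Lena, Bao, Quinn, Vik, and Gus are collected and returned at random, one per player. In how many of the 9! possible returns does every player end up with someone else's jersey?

Let Aᵢ be the assignments in which player i gets their old jersey. We want the size of the complement of A₁∪…∪A_9.
By inclusion–exclusion this is Σ_{j=0}^{9} (−1)^j C(9,j)·(9−j)!.
Computing: 362880 − 362880 + 181440 − 60480 + 15120 − 3024 + 504 − 72 + 9 − 1 = 133496.

133496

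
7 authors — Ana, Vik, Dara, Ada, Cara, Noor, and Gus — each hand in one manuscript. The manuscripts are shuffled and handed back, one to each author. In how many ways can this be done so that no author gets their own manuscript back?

Let Aᵢ be the assignments in which author i gets their own manuscript. We want the size of the complement of A₁∪…∪A_7.
By inclusion–exclusion this is Σ_{j=0}^{7} (−1)^j C(7,j)·(7−j)!.
Computing: 5040 − 5040 + 2520 − 840 + 210 − 42 + 7 − 1 = 1854.

1854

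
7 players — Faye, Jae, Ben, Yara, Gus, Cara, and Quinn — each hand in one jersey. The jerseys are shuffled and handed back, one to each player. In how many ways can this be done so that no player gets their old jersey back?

1854

This is the derangement count D_7: permutations of 7 items with no fixed point.
By inclusion–exclusion this is Σ_{j=0}^{7} (−1)^j C(7,j)·(7−j)!.
Computing: 5040 − 5040 + 2520 − 840 + 210 − 42 + 7 − 1 = 1854.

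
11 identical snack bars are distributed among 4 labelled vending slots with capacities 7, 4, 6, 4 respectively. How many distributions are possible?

Ignoring the caps, the number of non-negative solutions to x_1+…+x_4 = 11 is C(14,3) = 364.
Subtract solutions that violate a single cap (substitute x_i' = x_i − (cap_i+1)): x_1 ≥ 8 gives C(6,3) = 20; x_2 ≥ 5 gives C(9,3) = 84; x_3 ≥ 7 gives C(7,3) = 35; x_4 ≥ 5 gives C(9,3) = 84. Together 223.
Add back pairs where two caps are both exceeded: 0 + 0 + 0 + 0 + 4 + 0 = 4.
By inclusion–exclusion the count is 364 − 223 + 4 = 145.

145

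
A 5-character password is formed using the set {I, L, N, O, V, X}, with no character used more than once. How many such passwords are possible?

720

This is a permutation of 5 out of 6: P(6,5) = 6!/1!.
That product is 6 × 5 × 4 × 3 × 2 = 720.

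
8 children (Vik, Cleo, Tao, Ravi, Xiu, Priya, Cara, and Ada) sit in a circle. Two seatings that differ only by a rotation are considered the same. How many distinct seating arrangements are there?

5040

Fix one person's seat to break rotational symmetry; the remaining 7 people can be arranged in (7)! = 5040 ways.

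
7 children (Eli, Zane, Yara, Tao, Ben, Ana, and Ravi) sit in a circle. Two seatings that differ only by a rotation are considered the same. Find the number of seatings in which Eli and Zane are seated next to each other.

240

Treat {Eli, Zane} as one unit (2 internal orders) and seat the resulting 6 units around the table: (5)! circular arrangements.
So 2 × (5)! = 2 × 120 = 240.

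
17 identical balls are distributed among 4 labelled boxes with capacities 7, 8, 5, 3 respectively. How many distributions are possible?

Without the upper bounds there are C(20,3) = 1140 ways to split 17 among 4 boxes.
Subtract solutions that violate a single cap (substitute x_i' = x_i − (cap_i+1)): x_1 ≥ 8 gives C(12,3) = 220; x_2 ≥ 9 gives C(11,3) = 165; x_3 ≥ 6 gives C(14,3) = 364; x_4 ≥ 4 gives C(16,3) = 560. Together 1309.
Add back pairs where two caps are both exceeded: 1 + 20 + 56 + 10 + 35 + 120 = 242.
By inclusion–exclusion the count is 1140 − 1309 + 242 = 73.

73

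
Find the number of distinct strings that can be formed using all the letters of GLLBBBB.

105

Letter multiplicities in GLLBBBB: B×4, G×1, L×2.
So there are 7! / (4!·2!) = 105 distinguishable arrangements.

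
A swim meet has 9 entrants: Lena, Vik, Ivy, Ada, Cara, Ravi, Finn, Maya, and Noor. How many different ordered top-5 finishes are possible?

This is an ordered selection of 5 from 9: P(9,5).
That gives 9 × 8 × 7 × 6 × 5 = 15120.

15120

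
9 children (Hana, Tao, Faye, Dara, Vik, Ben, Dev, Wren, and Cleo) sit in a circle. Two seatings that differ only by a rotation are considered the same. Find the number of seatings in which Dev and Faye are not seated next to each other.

Without the restriction there are (8)! = 40320 seatings.
Those with Dev next to Faye: fuse the pair into one unit and seat 8 units around a circle — 2·(7)! = 10080.
Subtracting, 40320 − 10080 = 30240.

30240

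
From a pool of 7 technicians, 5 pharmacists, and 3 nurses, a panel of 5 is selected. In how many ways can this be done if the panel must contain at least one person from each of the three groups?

With no constraint there are C(15,5) = 3003 possible selections.
Selections missing a whole group: no technicians → C(8,5) = 56; no pharmacists → C(10,5) = 252; no nurses → C(12,5) = 792.
Add back selections omitting two groups (i.e. drawn from a single group): C(7,5) + C(5,5) + C(3,5) = 22.
By inclusion–exclusion: 3003 − 1100 + 22 = 1925.

1925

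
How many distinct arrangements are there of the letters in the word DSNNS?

Letter multiplicities in DSNNS: D×1, N×2, S×2.
Dividing 5! = 120 by 2!·2! = 4 for the repeated letters gives 30.

30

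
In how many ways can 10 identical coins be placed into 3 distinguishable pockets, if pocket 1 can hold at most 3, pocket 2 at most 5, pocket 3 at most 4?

Without the upper bounds there are C(12,2) = 66 ways to split 10 among 3 pockets.
Subtract solutions that violate a single cap (substitute x_i' = x_i − (cap_i+1)): x_1 ≥ 4 gives C(8,2) = 28; x_2 ≥ 6 gives C(6,2) = 15; x_3 ≥ 5 gives C(7,2) = 21. Together 64.
Add back pairs where two caps are both exceeded: 1 + 3 + 0 = 4.
By inclusion–exclusion the count is 66 − 64 + 4 = 6.

6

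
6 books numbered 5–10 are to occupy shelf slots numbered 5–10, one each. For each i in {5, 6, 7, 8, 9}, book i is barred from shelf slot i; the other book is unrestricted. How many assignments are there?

309

Let Aᵢ (for 5 ≤ i ≤ 9) be the placements that put book i in its forbidden shelf slot. Any j of these fix j positions, leaving (6−j)! ways to fill the rest, and there are C(5,j) ways to pick which j.
By inclusion–exclusion, the number of valid placements is Σ_{j=0}^{5} (−1)^j C(5,j)·(6−j)!.
Computing: 720 − 600 + 240 − 60 + 10 − 1 = 309.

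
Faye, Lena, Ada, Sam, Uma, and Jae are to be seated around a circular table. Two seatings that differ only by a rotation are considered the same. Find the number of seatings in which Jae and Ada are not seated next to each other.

All circular seatings of 6 people number (5)! = 120.
Those with Jae next to Ada: fuse the pair into one unit and seat 5 units around a circle — 2·(4)! = 48.
Subtracting, 120 − 48 = 72.

72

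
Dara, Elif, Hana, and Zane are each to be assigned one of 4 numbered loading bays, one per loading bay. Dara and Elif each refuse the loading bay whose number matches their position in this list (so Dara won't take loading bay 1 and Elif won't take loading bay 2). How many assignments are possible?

14

Let Aᵢ (for i ∈ {1, 2}) be the placements that put person i in their forbidden loading bay. Any j of these fix j positions, leaving (4−j)! ways to fill the rest, and there are C(2,j) ways to pick which j.
By inclusion–exclusion, the number of valid placements is Σ_{j=0}^{2} (−1)^j C(2,j)·(4−j)!.
Computing: 24 − 12 + 2 = 14.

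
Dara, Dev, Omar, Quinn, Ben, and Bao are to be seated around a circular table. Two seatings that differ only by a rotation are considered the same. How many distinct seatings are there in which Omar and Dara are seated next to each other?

Treat {Omar, Dara} as one unit (2 internal orders) and seat the resulting 5 units around the table: (4)! circular arrangements.
So 2 × (4)! = 2 × 24 = 48.

48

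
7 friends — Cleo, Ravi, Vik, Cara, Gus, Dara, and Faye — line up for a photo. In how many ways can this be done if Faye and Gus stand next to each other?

1440

Glue Faye and Gus into one block (2 internal orders), leaving 6 units to arrange in a row.
That gives 2 × 6! = 2 × 720 = 1440.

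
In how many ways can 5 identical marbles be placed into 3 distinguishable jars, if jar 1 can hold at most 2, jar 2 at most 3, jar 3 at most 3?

9

By stars and bars, unrestricted non-negative solutions to x_1+…+x_3 = 5 number C(5+2,2) = 21.
Subtract solutions that violate a single cap (substitute x_i' = x_i − (cap_i+1)): x_1 ≥ 3 gives C(4,2) = 6; x_2 ≥ 4 gives C(3,2) = 3; x_3 ≥ 4 gives C(3,2) = 3. Together 12.
No two caps can be exceeded simultaneously, so the pair terms are all 0.
By inclusion–exclusion the count is 21 − 12 + 0 = 9.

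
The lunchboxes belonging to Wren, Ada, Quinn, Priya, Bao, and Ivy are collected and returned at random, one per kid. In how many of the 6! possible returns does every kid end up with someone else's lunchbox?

This is the derangement count D_6: permutations of 6 items with no fixed point.
By inclusion–exclusion this is Σ_{j=0}^{6} (−1)^j C(6,j)·(6−j)!.
Computing: 720 − 720 + 360 − 120 + 30 − 6 + 1 = 265.

265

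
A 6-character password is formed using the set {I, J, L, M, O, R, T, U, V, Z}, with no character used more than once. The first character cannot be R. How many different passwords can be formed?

The first character has 10−1 = 9 choices (anything except R).
The remaining 5 characters are filled from the other 9 symbols without repetition: 9 × 8 × 7 × 6 × 5 = 15120.
Total: 9 × 15120 = 136080.

136080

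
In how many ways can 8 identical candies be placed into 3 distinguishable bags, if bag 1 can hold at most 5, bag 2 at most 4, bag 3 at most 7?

28

By stars and bars, unrestricted non-negative solutions to x_1+…+x_3 = 8 number C(8+2,2) = 45.
Subtract solutions that violate a single cap (substitute x_i' = x_i − (cap_i+1)): x_1 ≥ 6 gives C(4,2) = 6; x_2 ≥ 5 gives C(5,2) = 10; x_3 ≥ 8 gives C(2,2) = 1. Together 17.
No two caps can be exceeded simultaneously, so the pair terms are all 0.
By inclusion–exclusion the count is 45 − 17 + 0 = 28.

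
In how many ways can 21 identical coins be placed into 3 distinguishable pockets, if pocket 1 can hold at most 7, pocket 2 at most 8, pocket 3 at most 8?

6

By stars and bars, unrestricted non-negative solutions to x_1+…+x_3 = 21 number C(21+2,2) = 253.
Subtract solutions that violate a single cap (substitute x_i' = x_i − (cap_i+1)): x_1 ≥ 8 gives C(15,2) = 105; x_2 ≥ 9 gives C(14,2) = 91; x_3 ≥ 9 gives C(14,2) = 91. Together 287.
Add back pairs where two caps are both exceeded: 15 + 15 + 10 = 40.
By inclusion–exclusion the count is 253 − 287 + 40 = 6.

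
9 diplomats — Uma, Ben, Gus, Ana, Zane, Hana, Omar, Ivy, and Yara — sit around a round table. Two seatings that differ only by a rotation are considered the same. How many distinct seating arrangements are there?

40320

Around a circle, 9 distinct people have 9!/9 = (8)! = 40320 rotationally distinct seatings.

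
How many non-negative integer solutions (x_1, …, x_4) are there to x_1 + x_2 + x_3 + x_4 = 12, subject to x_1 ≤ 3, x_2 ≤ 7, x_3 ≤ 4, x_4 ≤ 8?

Without the upper bounds there are C(15,3) = 455 ways to split 12 among 4 variables.
Subtract solutions that violate a single cap (substitute x_i' = x_i − (cap_i+1)): x_1 ≥ 4 gives C(11,3) = 165; x_2 ≥ 8 gives C(7,3) = 35; x_3 ≥ 5 gives C(10,3) = 120; x_4 ≥ 9 gives C(6,3) = 20. Together 340.
Add back pairs where two caps are both exceeded: 1 + 20 + 0 + 0 + 0 + 0 = 21.
By inclusion–exclusion the count is 455 − 340 + 21 = 136.

136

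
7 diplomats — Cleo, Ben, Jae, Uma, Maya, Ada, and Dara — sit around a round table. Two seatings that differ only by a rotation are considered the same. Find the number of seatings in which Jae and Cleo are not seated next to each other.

480

Without the restriction there are (6)! = 720 seatings.
Those with Jae next to Cleo: fuse the pair into one unit and seat 6 units around a circle — 2·(5)! = 240.
Subtracting, 720 − 240 = 480.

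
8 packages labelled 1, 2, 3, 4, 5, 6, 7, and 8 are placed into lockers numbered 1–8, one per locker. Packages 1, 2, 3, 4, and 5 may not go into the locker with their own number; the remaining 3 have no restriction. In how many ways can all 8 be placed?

Let Aᵢ (for 1 ≤ i ≤ 5) be the placements that put package i in its forbidden locker. Any j of these fix j positions, leaving (8−j)! ways to fill the rest, and there are C(5,j) ways to pick which j.
By inclusion–exclusion, the number of valid placements is Σ_{j=0}^{5} (−1)^j C(5,j)·(8−j)!.
Computing: 40320 − 25200 + 7200 − 1200 + 120 − 6 = 21234.

21234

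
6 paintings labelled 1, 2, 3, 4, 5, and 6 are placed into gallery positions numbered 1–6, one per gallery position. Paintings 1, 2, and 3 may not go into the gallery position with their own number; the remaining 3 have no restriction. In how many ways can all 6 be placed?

426

Let Aᵢ (for i ∈ {1, 2, 3}) be the placements that put painting i in its forbidden gallery position. Any j of these fix j positions, leaving (6−j)! ways to fill the rest, and there are C(3,j) ways to pick which j.
By inclusion–exclusion, the number of valid placements is Σ_{j=0}^{3} (−1)^j C(3,j)·(6−j)!.
Computing: 720 − 360 + 72 − 6 = 426.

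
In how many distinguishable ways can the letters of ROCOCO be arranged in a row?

60

Letter multiplicities in ROCOCO: C×2, O×3, R×1.
Dividing 6! = 720 by 3!·2! = 12 for the repeated letters gives 60.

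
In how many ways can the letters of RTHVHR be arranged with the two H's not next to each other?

120

There are 6!/(2!·2!) = 180 arrangements of RTHVHR in total.
If the two H's are adjacent, glue them into one block, leaving 5 items to arrange: (5)!/(2!) = 60 ways.
Subtracting, 180 − 60 = 120 arrangements keep the H's apart.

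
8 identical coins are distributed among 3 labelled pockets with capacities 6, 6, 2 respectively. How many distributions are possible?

18

Without the upper bounds there are C(10,2) = 45 ways to split 8 among 3 pockets.
Subtract solutions that violate a single cap (substitute x_i' = x_i − (cap_i+1)): x_1 ≥ 7 gives C(3,2) = 3; x_2 ≥ 7 gives C(3,2) = 3; x_3 ≥ 3 gives C(7,2) = 21. Together 27.
No two caps can be exceeded simultaneously, so the pair terms are all 0.
By inclusion–exclusion the count is 45 − 27 + 0 = 18.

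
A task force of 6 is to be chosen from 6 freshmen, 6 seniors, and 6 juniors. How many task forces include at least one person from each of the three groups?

15795

Unrestricted: C(18,6) = 18564 ways to pick any 6 of the 18.
Subtract selections that omit an entire group: no freshmen → C(12,6) = 924; no seniors → C(12,6) = 924; no juniors → C(12,6) = 924.
Add back selections omitting two groups (i.e. drawn from a single group): C(6,6) + C(6,6) + C(6,6) = 3.
By inclusion–exclusion: 18564 − 2772 + 3 = 15795.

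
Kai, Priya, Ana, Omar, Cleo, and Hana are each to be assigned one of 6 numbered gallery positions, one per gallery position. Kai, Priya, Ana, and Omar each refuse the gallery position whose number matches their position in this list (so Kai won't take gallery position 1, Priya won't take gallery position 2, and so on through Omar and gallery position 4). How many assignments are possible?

362

Let Aᵢ (for 1 ≤ i ≤ 4) be the placements that put person i in their forbidden gallery position. Any j of these fix j positions, leaving (6−j)! ways to fill the rest, and there are C(4,j) ways to pick which j.
By inclusion–exclusion, the number of valid placements is Σ_{j=0}^{4} (−1)^j C(4,j)·(6−j)!.
Computing: 720 − 480 + 144 − 24 + 2 = 362.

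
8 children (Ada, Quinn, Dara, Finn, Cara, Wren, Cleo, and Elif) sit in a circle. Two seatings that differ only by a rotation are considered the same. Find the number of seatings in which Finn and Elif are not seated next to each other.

3600

All circular seatings of 8 people number (7)! = 5040.
Seatings with Finn beside Elif: treat them as a block with 2 internal orders, giving 2 × (6)! = 1440.
Subtracting, 5040 − 1440 = 3600.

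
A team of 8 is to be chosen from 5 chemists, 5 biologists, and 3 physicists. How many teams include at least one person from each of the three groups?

With no constraint there are C(13,8) = 1287 possible selections.
Selections missing a whole group: no chemists → C(8,8) = 1; no biologists → C(8,8) = 1; no physicists → C(10,8) = 45.
Add back selections omitting two groups (i.e. drawn from a single group): C(5,8) + C(5,8) + C(3,8) = 0.
By inclusion–exclusion: 1287 − 47 + 0 = 1240.

1240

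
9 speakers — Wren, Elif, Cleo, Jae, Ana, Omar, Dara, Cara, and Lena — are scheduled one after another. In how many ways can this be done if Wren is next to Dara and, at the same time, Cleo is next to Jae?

Treat {Wren,Dara} as one block (2 orders) and {Cleo,Jae} as another (2 orders).
That leaves 7 units to arrange: 2 × 2 × 7! = 4 × 5040 = 20160.

20160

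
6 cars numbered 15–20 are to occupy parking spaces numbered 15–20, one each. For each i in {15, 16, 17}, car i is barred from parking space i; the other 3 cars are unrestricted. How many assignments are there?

426

Let Aᵢ (for i ∈ {15, 16, 17}) be the placements that put car i in its forbidden parking space. Any j of these fix j positions, leaving (6−j)! ways to fill the rest, and there are C(3,j) ways to pick which j.
By inclusion–exclusion, the number of valid placements is Σ_{j=0}^{3} (−1)^j C(3,j)·(6−j)!.
Computing: 720 − 360 + 72 − 6 = 426.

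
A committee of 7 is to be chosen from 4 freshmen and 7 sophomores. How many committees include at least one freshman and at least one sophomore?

329

Unrestricted: C(11,7) = 330 ways to pick any 7 of the 11.
Selections missing a whole group: no freshmen → C(7,7) = 1; no sophomores → C(4,7) = 0.
Both groups omitted at once is impossible, so 330 − 1 = 329.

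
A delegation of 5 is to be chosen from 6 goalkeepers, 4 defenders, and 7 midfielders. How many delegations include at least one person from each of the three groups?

Unrestricted: C(17,5) = 6188 ways to pick any 5 of the 17.
Selections missing a whole group: no goalkeepers → C(11,5) = 462; no defenders → C(13,5) = 1287; no midfielders → C(10,5) = 252.
Add back selections omitting two groups (i.e. drawn from a single group): C(6,5) + C(4,5) + C(7,5) = 27.
By inclusion–exclusion: 6188 − 2001 + 27 = 4214.

4214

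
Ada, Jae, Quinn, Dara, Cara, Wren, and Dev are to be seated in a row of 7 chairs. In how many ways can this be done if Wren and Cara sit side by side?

Glue Wren and Cara into one block (2 internal orders), leaving 6 units to arrange in a row.
So the count is 2·(6)! = 1440.

1440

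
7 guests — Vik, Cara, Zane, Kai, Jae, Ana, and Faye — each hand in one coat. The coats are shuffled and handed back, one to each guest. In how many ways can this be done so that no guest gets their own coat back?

This is the derangement count D_7: permutations of 7 items with no fixed point.
By inclusion–exclusion this is Σ_{j=0}^{7} (−1)^j C(7,j)·(7−j)!.
Computing: 5040 − 5040 + 2520 − 840 + 210 − 42 + 7 − 1 = 1854.

1854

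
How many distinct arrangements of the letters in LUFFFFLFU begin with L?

168

With the first slot taken by L, it remains to arrange the other 8 letters (UFFFFLFU).
Those 8 letters have F appearing 5 times and U appearing twice, giving (8)!/(5!·2!) = 168.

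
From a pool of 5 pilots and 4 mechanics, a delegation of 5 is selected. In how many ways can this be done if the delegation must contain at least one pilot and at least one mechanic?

125

Total 5-person selections from all 9: C(9,5) = 126.
Selections missing a whole group: no pilots → C(4,5) = 0; no mechanics → C(5,5) = 1.
Both groups omitted at once is impossible, so 126 − 1 = 125.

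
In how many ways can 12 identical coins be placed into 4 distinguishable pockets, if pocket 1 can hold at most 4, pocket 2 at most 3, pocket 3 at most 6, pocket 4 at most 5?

69

Ignoring the caps, the number of non-negative solutions to x_1+…+x_4 = 12 is C(15,3) = 455.
Subtract solutions that violate a single cap (substitute x_i' = x_i − (cap_i+1)): x_1 ≥ 5 gives C(10,3) = 120; x_2 ≥ 4 gives C(11,3) = 165; x_3 ≥ 7 gives C(8,3) = 56; x_4 ≥ 6 gives C(9,3) = 84. Together 425.
Add back pairs where two caps are both exceeded: 20 + 1 + 4 + 4 + 10 + 0 = 39.
By inclusion–exclusion the count is 455 − 425 + 39 = 69.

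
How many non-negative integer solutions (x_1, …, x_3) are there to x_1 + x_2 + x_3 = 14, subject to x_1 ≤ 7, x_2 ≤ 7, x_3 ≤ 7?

By stars and bars, unrestricted non-negative solutions to x_1+…+x_3 = 14 number C(14+2,2) = 120.
Subtract solutions that violate a single cap (substitute x_i' = x_i − (cap_i+1)): x_1 ≥ 8 gives C(8,2) = 28; x_2 ≥ 8 gives C(8,2) = 28; x_3 ≥ 8 gives C(8,2) = 28. Together 84.
No two caps can be exceeded simultaneously, so the pair terms are all 0.
By inclusion–exclusion the count is 120 − 84 + 0 = 36.

36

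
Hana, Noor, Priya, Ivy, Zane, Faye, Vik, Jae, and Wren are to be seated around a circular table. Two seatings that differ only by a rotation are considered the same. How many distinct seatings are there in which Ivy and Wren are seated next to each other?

Glue Ivy and Wren into a block (2 internal orders). Seating 8 units around a circle gives (7)! arrangements.
So 2 × (7)! = 2 × 5040 = 10080.

10080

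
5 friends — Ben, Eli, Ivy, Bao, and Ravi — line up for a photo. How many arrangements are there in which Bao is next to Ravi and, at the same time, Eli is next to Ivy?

24

Treat {Bao,Ravi} as one block (2 orders) and {Eli,Ivy} as another (2 orders).
That leaves 3 units to arrange: 2 × 2 × 3! = 4 × 6 = 24.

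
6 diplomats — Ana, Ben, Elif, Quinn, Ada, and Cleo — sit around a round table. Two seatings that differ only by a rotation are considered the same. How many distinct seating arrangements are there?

Seat Ana anywhere (absorbing the rotational symmetry), then permute the other 5: (5)! = 120.

120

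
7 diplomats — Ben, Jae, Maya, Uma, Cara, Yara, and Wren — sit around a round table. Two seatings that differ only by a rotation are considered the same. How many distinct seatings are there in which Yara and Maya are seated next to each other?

Treat {Yara, Maya} as one unit (2 internal orders) and seat the resulting 6 units around the table: (5)! circular arrangements.
So 2 × (5)! = 2 × 120 = 240.

240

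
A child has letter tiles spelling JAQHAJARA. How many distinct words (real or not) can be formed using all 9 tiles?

7560

JAQHAJARA has 9 letters with A appearing 4 times and J appearing twice.
Dividing 9! = 362880 by 4!·2! = 48 for the repeated letters gives 7560.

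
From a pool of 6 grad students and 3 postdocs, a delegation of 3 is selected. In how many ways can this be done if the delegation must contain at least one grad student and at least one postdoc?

Total 3-person selections from all 9: C(9,3) = 84.
Subtract selections that omit an entire group: no grad students → C(3,3) = 1; no postdocs → C(6,3) = 20.
Both groups omitted at once is impossible, so 84 − 21 = 63.

63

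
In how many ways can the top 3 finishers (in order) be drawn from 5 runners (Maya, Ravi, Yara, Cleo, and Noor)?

This is an ordered selection of 3 from 5: P(5,3).
That gives 5 × 4 × 3 = 60.

60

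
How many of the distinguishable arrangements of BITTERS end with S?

With the last slot taken by S, it remains to arrange the other 6 letters (BITTER).
Those 6 letters have T appearing twice, giving (6)!/(2!) = 360.

360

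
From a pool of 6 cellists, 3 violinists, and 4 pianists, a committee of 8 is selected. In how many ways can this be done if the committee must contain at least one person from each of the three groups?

1233

Unrestricted: C(13,8) = 1287 ways to pick any 8 of the 13.
Selections missing a whole group: no cellists → C(7,8) = 0; no violinists → C(10,8) = 45; no pianists → C(9,8) = 9.
Add back selections omitting two groups (i.e. drawn from a single group): C(6,8) + C(3,8) + C(4,8) = 0.
By inclusion–exclusion: 1287 − 54 + 0 = 1233.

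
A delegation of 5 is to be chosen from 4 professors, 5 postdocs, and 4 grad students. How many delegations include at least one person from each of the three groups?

Unrestricted: C(13,5) = 1287 ways to pick any 5 of the 13.
Selections missing a whole group: no professors → C(9,5) = 126; no postdocs → C(8,5) = 56; no grad students → C(9,5) = 126.
Add back selections omitting two groups (i.e. drawn from a single group): C(4,5) + C(5,5) + C(4,5) = 1.
By inclusion–exclusion: 1287 − 308 + 1 = 980.

980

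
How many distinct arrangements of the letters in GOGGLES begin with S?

With the first slot taken by S, it remains to arrange the other 6 letters (GOGGLE).
Those 6 letters have G appearing 3 times, giving (6)!/(3!) = 120.

120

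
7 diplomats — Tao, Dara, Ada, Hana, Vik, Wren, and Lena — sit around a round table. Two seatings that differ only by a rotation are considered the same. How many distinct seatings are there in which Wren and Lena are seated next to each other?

Treat {Wren, Lena} as one unit (2 internal orders) and seat the resulting 6 units around the table: (5)! circular arrangements.
So 2 × (5)! = 2 × 120 = 240.

240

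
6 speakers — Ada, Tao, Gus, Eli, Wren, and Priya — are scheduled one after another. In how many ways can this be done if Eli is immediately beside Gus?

240

Glue Eli and Gus into one block (2 internal orders), leaving 5 units to arrange in a row.
That gives 2 × 5! = 2 × 120 = 240.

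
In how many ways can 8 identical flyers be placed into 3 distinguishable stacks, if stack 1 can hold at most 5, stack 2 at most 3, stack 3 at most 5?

18

Ignoring the caps, the number of non-negative solutions to x_1+…+x_3 = 8 is C(10,2) = 45.
Subtract solutions that violate a single cap (substitute x_i' = x_i − (cap_i+1)): x_1 ≥ 6 gives C(4,2) = 6; x_2 ≥ 4 gives C(6,2) = 15; x_3 ≥ 6 gives C(4,2) = 6. Together 27.
No two caps can be exceeded simultaneously, so the pair terms are all 0.
By inclusion–exclusion the count is 45 − 27 + 0 = 18.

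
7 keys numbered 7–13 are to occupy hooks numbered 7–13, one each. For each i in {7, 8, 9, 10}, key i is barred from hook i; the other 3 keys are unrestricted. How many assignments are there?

Let Aᵢ (for 7 ≤ i ≤ 10) be the placements that put key i in its forbidden hook. Any j of these fix j positions, leaving (7−j)! ways to fill the rest, and there are C(4,j) ways to pick which j.
By inclusion–exclusion, the number of valid placements is Σ_{j=0}^{4} (−1)^j C(4,j)·(7−j)!.
Computing: 5040 − 2880 + 720 − 96 + 6 = 2790.

2790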